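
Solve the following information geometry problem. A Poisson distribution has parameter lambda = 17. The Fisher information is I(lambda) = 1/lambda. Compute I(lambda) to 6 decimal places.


Fisher information for Poisson: I(lambda) = 1/lambda.
lambda = 17.
I(lambda) = 1/17 = 0.058824

0.058824


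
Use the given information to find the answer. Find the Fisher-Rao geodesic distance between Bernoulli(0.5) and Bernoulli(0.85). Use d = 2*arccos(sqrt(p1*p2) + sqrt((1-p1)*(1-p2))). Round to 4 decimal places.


Geodesic distance on Bernoulli manifold:
d(p1,p2) = 2*arccos(sqrt(p1*p2) + sqrt((1-p1)*(1-p2))).
sqrt(p1*p2) = sqrt(0.5*0.85) = 0.65192.
sqrt((1-p1)*(1-p2)) = sqrt(0.5*0.15) = 0.273861.
arg = 0.65192 + 0.273861 = 0.925782.
d = 2*arccos(0.925782) = 0.7754

0.7754


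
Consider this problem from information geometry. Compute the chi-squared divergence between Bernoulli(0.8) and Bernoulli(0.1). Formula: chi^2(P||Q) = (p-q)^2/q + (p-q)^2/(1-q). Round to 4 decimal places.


Chi-squared divergence between Bernoulli distributions:
chi^2 = (p-q)^2/q + (p-q)^2/(1-q).
p = 0.8, q = 0.1, p-q = 0.7.
(p-q)^2 = 0.49.
term1 = 0.49/0.1 = 4.9.
term2 = 0.49/0.9 = 0.544444.
chi^2 = 4.9 + 0.544444 = 5.4444

5.4444


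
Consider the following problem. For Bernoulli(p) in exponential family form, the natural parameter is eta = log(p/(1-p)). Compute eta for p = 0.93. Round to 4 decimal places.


Natural parameter for Bernoulli: eta = log(p/(1-p)).
p = 0.93, 1-p = 0.07.
p/(1-p) = 13.285714.
eta = log(13.285714) = 2.5867

2.5867


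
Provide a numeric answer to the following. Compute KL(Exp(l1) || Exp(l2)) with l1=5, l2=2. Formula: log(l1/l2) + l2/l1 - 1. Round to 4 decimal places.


KL divergence for exponential family:
KL = log(l1/l2) + l2/l1 - 1.
log(5/2) = 0.916291.
2/5 = 0.4.
KL = 0.916291 + 0.4 - 1 = 0.3163

0.3163


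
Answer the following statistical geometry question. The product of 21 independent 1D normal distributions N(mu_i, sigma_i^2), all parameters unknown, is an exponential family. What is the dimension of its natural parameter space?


Exponential family dimension calculation:
Each univariate normal has two natural parameters (mu/sigma^2 and -1/(2 sigma^2)).
With 21 independent components, dim = 2 * 21 = 42.

42


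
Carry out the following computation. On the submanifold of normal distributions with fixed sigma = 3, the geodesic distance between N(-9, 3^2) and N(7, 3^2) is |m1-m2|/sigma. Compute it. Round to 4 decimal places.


On the fixed-variance normal subfamily, geodesic distance = |m1-m2|/sigma.
|-9 - 7| = 16.
sigma = 3.
d = 16/3 = 5.3333

5.3333


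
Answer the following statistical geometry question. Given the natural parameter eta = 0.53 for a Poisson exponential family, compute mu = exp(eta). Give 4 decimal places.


Expectation parameter for Poisson exponential family:
mu = exp(eta).
eta = 0.53.
mu = exp(0.53) = 1.6989

1.6989


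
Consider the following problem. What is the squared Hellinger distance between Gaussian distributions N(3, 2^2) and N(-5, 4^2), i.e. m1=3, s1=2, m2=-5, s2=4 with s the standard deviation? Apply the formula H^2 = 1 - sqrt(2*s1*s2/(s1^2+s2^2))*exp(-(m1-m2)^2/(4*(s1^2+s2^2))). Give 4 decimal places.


Squared Hellinger distance for Gaussians:
H^2 = 1 - sqrt(2*s1*s2/(s1^2+s2^2)) * exp(-(m1-m2)^2/(4*(s1^2+s2^2))).
s1^2 = 4, s2^2 = 16, s1^2+s2^2 = 20.
sqrt(2*2*4/(20)) = 0.894427.
(m1-m2)^2 = (8)^2 = 64.
exp(-64/(4*20)) = exp(-0.8) = 0.449329.
H^2 = 1 - 0.894427*0.449329 = 0.5981

0.5981


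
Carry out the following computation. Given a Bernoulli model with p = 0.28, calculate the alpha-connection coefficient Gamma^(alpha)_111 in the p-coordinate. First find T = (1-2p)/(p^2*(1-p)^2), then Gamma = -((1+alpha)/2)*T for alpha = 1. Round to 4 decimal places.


Skewness (Amari-Chentsov) tensor: T = (1-2p)/(p^2*(1-p)^2).
p = 0.28, 1-2p = 0.44, p^2 = 0.0784, (1-p)^2 = 0.5184.
T = 0.44/(0.0784 * 0.5184) = 10.82609.
In the p-coordinate, Gamma^(alpha) = Gamma^(0) - (alpha/2)*T with Gamma^(0) = (1/2)*g'(p) = -T/2,
so Gamma^(alpha) = -((1+alpha)/2)*T.
alpha = 1, -(1+alpha)/2 = -1.0.
Gamma = -1.0 * 10.82609 = -10.8261

-10.8261


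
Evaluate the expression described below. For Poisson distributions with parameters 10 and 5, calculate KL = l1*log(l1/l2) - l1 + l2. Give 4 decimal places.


KL divergence for Poisson:
KL = l1*log(l1/l2) - l1 + l2.
l1 = 10, l2 = 5.
log(10/5) = 0.693147.
l1*log(l1/l2) = 10 * 0.693147 = 6.931472.
KL = 6.931472 - 10 + 5 = 1.9315

1.9315


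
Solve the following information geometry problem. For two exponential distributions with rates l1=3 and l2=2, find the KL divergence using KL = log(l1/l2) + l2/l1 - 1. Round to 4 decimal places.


KL divergence for exponential family:
KL = log(l1/l2) + l2/l1 - 1.
log(3/2) = 0.405465.
2/3 = 0.666667.
KL = 0.405465 + 0.666667 - 1 = 0.0721

0.0721


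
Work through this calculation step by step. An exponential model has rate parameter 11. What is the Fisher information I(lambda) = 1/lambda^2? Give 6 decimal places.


Fisher information for exponential: I(lambda) = 1/lambda^2.
lambda = 11, lambda^2 = 121.
I = 1/121 = 0.008264

0.008264


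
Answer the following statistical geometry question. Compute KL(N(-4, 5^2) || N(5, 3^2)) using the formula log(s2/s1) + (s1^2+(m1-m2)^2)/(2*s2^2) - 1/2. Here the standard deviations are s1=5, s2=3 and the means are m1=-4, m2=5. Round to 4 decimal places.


KL divergence between normal distributions:
KL = log(s2/s1) + (s1^2 + (m1-m2)^2)/(2*s2^2) - 1/2.
log(3/5) = -0.510826.
(5^2 + (-4-5)^2)/(2*3^2) = (25 + 81)/18 = 5.888889.
KL = -0.510826 + 5.888889 - 0.5 = 4.8781

4.8781


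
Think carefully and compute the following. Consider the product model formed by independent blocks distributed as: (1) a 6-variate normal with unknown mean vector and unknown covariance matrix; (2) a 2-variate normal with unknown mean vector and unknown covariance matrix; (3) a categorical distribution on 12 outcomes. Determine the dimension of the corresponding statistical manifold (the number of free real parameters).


The dimension of a statistical manifold equals the number of free
(independent) real parameters of the model. For a product of independent
blocks the parameter counts add.
- 6-variate normal: 6 (mean) + 6*7/2 = 21 (symmetric covariance) = 27.
- 2-variate normal: 2 (mean) + 2*3/2 = 3 (symmetric covariance) = 5.
- categorical on 12 outcomes (probabilities sum to 1): 12-1 = 11.
Total = 27 + 5 + 11 = 43.
Dimension = 43

43


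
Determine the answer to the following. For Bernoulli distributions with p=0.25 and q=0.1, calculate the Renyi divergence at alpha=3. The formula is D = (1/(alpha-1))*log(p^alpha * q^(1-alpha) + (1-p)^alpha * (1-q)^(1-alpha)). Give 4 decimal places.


Renyi divergence of order alpha between Bernoulli distributions:
D = (1/(alpha-1))*log(p^alpha * q^(1-alpha) + (1-p)^alpha * (1-q)^(1-alpha)).
alpha = 3, p = 0.25, q = 0.1.
p^alpha * q^(1-alpha) = 0.25^3 * 0.1^-2 = 1.5625.
(1-p)^alpha * (1-q)^(1-alpha) = 0.75^3 * 0.9^-2 = 0.520833.
sum = 1.5625 + 0.520833 = 2.083333.
D = (1/2)*log(2.083333) = 0.3670

0.3670


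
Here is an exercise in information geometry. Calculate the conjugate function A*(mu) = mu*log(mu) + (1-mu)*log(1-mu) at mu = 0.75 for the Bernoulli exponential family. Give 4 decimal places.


Legendre transform for Bernoulli:
A*(mu) = mu*log(mu) + (1-mu)*log(1-mu).
mu = 0.75, 1-mu = 0.25.
mu*log(mu) = 0.75*log(0.75) = -0.215762.
(1-mu)*log(1-mu) = 0.25*log(0.25) = -0.346574.
A* = -0.215762 + -0.346574 = -0.5623

-0.5623


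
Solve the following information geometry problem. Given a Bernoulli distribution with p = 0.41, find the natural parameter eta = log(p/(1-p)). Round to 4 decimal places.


Natural parameter for Bernoulli: eta = log(p/(1-p)).
p = 0.41, 1-p = 0.59.
p/(1-p) = 0.694915.
eta = log(0.694915) = -0.3640

-0.3640


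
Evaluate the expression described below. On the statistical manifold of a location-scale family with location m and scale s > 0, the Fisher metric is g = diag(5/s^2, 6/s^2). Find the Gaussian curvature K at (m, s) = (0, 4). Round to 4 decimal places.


The metric has the form g = (A dm^2 + B ds^2)/s^2 with A = 5, B = 6.
Substitute u = sqrt(A/B)*m: g = B*(du^2 + ds^2)/s^2, i.e. B times the
Poincare upper half-plane metric, which has constant Gaussian curvature -1.
Scaling a 2D metric by a constant c divides the Gaussian curvature by c,
so K = -1/B = -1/(6) = -0.1667 everywhere (the point (m, s) = (0, 4) is irrelevant:
the curvature is constant).
The requested Gaussian curvature is K = -0.1667.

-0.1667


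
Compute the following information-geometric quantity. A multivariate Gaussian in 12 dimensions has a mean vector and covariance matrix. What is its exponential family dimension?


Exponential family dimension calculation:
For 12-dim MVN: mean has 12 params, covariance has 12*13/2 = 78 unique entries.
Total dim = 12 + 78 = 90.

90


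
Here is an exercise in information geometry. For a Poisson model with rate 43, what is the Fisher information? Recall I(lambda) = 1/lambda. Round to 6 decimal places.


Fisher information for Poisson: I(lambda) = 1/lambda.
lambda = 43.
I(lambda) = 1/43 = 0.023256

0.023256


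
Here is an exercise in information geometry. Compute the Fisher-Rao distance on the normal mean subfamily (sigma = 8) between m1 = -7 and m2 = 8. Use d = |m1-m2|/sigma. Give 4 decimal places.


On the fixed-variance normal subfamily, geodesic distance = |m1-m2|/sigma.
|-7 - 8| = 15.
sigma = 8.
d = 15/8 = 1.8750

1.8750


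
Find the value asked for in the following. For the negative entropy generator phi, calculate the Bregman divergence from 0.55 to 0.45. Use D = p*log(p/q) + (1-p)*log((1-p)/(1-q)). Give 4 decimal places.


Bregman divergence with negative entropy generator:
D = p*log(p/q) + (1-p)*log((1-p)/(1-q)).
p = 0.55, q = 0.45.
p*log(p/q) = 0.55*log(0.55/0.45) = 0.110369.
(1-p)*log((1-p)/(1-q)) = 0.45*log(0.45/0.55) = -0.090302.
D = 0.110369 + -0.090302 = 0.0201

0.0201


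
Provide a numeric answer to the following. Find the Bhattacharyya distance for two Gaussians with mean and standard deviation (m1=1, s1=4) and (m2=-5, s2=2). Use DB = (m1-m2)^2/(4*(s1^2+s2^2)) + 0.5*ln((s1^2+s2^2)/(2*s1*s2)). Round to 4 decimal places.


Bhattacharyya distance between two Gaussians:
DB = (m1-m2)^2/(4*(s1^2+s2^2)) + (1/2)*ln((s1^2+s2^2)/(2*s1*s2)).
(m1-m2)^2 = (6)^2 = 36.
s1^2+s2^2 = 16 + 4 = 20.
term1 = 36/80 = 0.45.
term2 = 0.5*ln(20/16.0) = 0.111572.
DB = 0.45 + 0.111572 = 0.5616

0.5616


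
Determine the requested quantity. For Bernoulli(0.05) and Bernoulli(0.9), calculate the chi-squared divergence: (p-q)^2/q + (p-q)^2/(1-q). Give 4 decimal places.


Chi-squared divergence between Bernoulli distributions:
chi^2 = (p-q)^2/q + (p-q)^2/(1-q).
p = 0.05, q = 0.9, p-q = -0.85.
(p-q)^2 = 0.7225.
term1 = 0.7225/0.9 = 0.802778.
term2 = 0.7225/0.1 = 7.225.
chi^2 = 0.802778 + 7.225 = 8.0278

8.0278


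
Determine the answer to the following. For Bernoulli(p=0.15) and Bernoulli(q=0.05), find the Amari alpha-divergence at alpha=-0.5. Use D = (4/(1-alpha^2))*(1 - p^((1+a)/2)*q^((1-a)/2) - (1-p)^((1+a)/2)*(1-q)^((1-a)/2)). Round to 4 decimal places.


Amari alpha-divergence:
D = (4/(1-alpha^2))*(1 - p^((1+a)/2)*q^((1-a)/2) - (1-p)^((1+a)/2)*(1-q)^((1-a)/2)).
alpha = -0.5, p = 0.15, q = 0.05.
e1 = (1+alpha)/2 = 0.25, e2 = (1-alpha)/2 = 0.75.
t1 = p^e1 * q^e2 = 0.15^0.25 * 0.05^0.75 = 0.065804.
t2 = (1-p)^e1 * (1-q)^e2 = 0.85^0.25 * 0.95^0.75 = 0.923948.
4/(1-alpha^2) = 5.333333.
D = 5.333333*(1 - 0.065804 - 0.923948) = 0.0547

0.0547


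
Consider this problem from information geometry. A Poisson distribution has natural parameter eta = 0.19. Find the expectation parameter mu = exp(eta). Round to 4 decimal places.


Expectation parameter for Poisson exponential family:
mu = exp(eta).
eta = 0.19.
mu = exp(0.19) = 1.2092

1.2092


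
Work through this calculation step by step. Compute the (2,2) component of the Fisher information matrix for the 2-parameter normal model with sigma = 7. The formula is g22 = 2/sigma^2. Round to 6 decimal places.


For the 2-parameter normal family, the Fisher metric has:
  g11 = 1/sigma^2, g22 = 2/sigma^2.
sigma = 7, sigma^2 = 49.
g22 = 0.040816

0.040816


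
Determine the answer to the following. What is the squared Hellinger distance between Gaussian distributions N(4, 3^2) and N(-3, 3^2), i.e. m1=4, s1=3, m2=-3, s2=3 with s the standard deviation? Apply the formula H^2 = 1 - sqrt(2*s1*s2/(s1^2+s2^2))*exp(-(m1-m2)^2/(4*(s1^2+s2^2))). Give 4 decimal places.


Squared Hellinger distance for Gaussians:
H^2 = 1 - sqrt(2*s1*s2/(s1^2+s2^2)) * exp(-(m1-m2)^2/(4*(s1^2+s2^2))).
s1^2 = 9, s2^2 = 9, s1^2+s2^2 = 18.
sqrt(2*3*3/(18)) = 1.0.
(m1-m2)^2 = (7)^2 = 49.
exp(-49/(4*18)) = exp(-0.680556) = 0.506336.
H^2 = 1 - 1.0*0.506336 = 0.4937

0.4937


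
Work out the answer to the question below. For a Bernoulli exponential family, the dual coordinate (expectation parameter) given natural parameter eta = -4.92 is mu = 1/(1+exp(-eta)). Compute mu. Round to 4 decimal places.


Dual coordinate (expectation parameter) for Bernoulli:
mu = 1/(1+exp(-eta)).
eta = -4.92.
exp(-eta) = exp(4.92) = 137.002613.
mu = 1/(1+137.002613) = 0.0072

0.0072


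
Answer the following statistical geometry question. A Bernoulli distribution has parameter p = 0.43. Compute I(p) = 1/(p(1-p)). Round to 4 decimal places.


For Bernoulli(p), Fisher information is I(p) = 1/(p*(1-p)).
p = 0.43, 1-p = 0.57.
p*(1-p) = 0.2451.
I(p) = 1/0.2451 = 4.0800

4.0800


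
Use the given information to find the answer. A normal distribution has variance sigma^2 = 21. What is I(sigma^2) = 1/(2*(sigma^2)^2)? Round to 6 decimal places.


Fisher information for variance: I(sigma^2) = 1/(2*sigma^4).
sigma^2 = 21, so sigma^4 = 441.
I = 1/(2*441) = 1/882 = 0.001134

0.001134


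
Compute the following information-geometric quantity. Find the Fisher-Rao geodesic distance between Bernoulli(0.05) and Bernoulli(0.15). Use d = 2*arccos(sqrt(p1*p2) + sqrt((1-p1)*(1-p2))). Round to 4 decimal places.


Geodesic distance on Bernoulli manifold:
d(p1,p2) = 2*arccos(sqrt(p1*p2) + sqrt((1-p1)*(1-p2))).
sqrt(p1*p2) = sqrt(0.05*0.15) = 0.086603.
sqrt((1-p1)*(1-p2)) = sqrt(0.95*0.85) = 0.89861.
arg = 0.086603 + 0.89861 = 0.985213.
d = 2*arccos(0.985213) = 0.3444

0.3444


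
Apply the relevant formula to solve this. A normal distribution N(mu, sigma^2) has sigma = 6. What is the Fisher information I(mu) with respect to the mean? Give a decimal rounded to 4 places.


The Fisher information for the mean of a normal distribution is I(mu) = 1/sigma^2.
sigma = 6, so sigma^2 = 36.
I(mu) = 1/36 = 0.0278

0.0278


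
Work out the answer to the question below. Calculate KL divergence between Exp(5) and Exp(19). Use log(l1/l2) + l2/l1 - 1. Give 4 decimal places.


KL divergence for exponential family:
KL = log(l1/l2) + l2/l1 - 1.
log(5/19) = -1.335001.
19/5 = 3.8.
KL = -1.335001 + 3.8 - 1 = 1.4650

1.4650


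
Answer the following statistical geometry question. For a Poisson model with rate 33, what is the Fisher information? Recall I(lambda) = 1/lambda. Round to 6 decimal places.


Fisher information for Poisson: I(lambda) = 1/lambda.
lambda = 33.
I(lambda) = 1/33 = 0.030303

0.030303


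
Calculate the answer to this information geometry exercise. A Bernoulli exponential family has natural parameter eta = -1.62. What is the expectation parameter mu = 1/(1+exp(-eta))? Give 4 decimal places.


Dual coordinate (expectation parameter) for Bernoulli:
mu = 1/(1+exp(-eta)).
eta = -1.62.
exp(-eta) = exp(1.62) = 5.05309.
mu = 1/(1+5.05309) = 0.1652

0.1652


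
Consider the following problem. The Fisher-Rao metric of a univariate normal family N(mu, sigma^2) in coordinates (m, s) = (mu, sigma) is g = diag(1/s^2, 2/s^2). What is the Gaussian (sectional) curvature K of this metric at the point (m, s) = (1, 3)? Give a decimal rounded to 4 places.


The metric has the form g = (A dm^2 + B ds^2)/s^2 with A = 1, B = 2.
Substitute u = sqrt(A/B)*m: g = B*(du^2 + ds^2)/s^2, i.e. B times the
Poincare upper half-plane metric, which has constant Gaussian curvature -1.
Scaling a 2D metric by a constant c divides the Gaussian curvature by c,
so K = -1/B = -1/(2) = -0.5000 everywhere (the point (m, s) = (1, 3) is irrelevant:
the curvature is constant).
The requested Gaussian curvature is K = -0.5000.

-0.5000


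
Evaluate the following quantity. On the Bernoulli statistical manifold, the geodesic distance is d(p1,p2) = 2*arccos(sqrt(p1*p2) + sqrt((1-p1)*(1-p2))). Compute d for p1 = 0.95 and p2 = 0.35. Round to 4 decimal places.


Geodesic distance on Bernoulli manifold:
d(p1,p2) = 2*arccos(sqrt(p1*p2) + sqrt((1-p1)*(1-p2))).
sqrt(p1*p2) = sqrt(0.95*0.35) = 0.576628.
sqrt((1-p1)*(1-p2)) = sqrt(0.05*0.65) = 0.180278.
arg = 0.576628 + 0.180278 = 0.756906.
d = 2*arccos(0.756906) = 1.4245

1.4245


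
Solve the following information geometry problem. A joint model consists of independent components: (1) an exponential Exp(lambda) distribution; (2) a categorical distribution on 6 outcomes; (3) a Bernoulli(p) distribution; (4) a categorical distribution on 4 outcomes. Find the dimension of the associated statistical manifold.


The dimension of a statistical manifold equals the number of free
(independent) real parameters of the model. For a product of independent
blocks the parameter counts add.
- exponential (lambda): 1.
- categorical on 6 outcomes (probabilities sum to 1): 6-1 = 5.
- Bernoulli (p): 1.
- categorical on 4 outcomes (probabilities sum to 1): 4-1 = 3.
Total = 1 + 5 + 1 + 3 = 10.
Dimension = 10

10


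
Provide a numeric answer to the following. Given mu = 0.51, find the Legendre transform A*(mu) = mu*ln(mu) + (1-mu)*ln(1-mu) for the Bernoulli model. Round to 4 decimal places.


Legendre transform for Bernoulli:
A*(mu) = mu*log(mu) + (1-mu)*log(1-mu).
mu = 0.51, 1-mu = 0.49.
mu*log(mu) = 0.51*log(0.51) = -0.343406.
(1-mu)*log(1-mu) = 0.49*log(0.49) = -0.349541.
A* = -0.343406 + -0.349541 = -0.6929

-0.6929


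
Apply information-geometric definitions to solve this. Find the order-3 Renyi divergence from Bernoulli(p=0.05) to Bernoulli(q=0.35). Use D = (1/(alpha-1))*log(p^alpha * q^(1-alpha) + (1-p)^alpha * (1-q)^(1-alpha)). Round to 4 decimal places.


Renyi divergence of order alpha between Bernoulli distributions:
D = (1/(alpha-1))*log(p^alpha * q^(1-alpha) + (1-p)^alpha * (1-q)^(1-alpha)).
alpha = 3, p = 0.05, q = 0.35.
p^alpha * q^(1-alpha) = 0.05^3 * 0.35^-2 = 0.00102.
(1-p)^alpha * (1-q)^(1-alpha) = 0.95^3 * 0.65^-2 = 2.02929.
sum = 0.00102 + 2.02929 = 2.03031.
D = (1/2)*log(2.03031) = 0.3541

0.3541


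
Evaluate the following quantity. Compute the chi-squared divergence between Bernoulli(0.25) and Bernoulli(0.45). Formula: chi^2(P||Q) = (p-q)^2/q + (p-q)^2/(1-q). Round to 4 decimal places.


Chi-squared divergence between Bernoulli distributions:
chi^2 = (p-q)^2/q + (p-q)^2/(1-q).
p = 0.25, q = 0.45, p-q = -0.2.
(p-q)^2 = 0.04.
term1 = 0.04/0.45 = 0.088889.
term2 = 0.04/0.55 = 0.072727.
chi^2 = 0.088889 + 0.072727 = 0.1616

0.1616


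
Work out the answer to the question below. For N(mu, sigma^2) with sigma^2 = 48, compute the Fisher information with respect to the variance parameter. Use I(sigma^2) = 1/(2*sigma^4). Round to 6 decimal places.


Fisher information for variance: I(sigma^2) = 1/(2*sigma^4).
sigma^2 = 48, so sigma^4 = 2304.
I = 1/(2*2304) = 1/4608 = 0.000217

0.000217


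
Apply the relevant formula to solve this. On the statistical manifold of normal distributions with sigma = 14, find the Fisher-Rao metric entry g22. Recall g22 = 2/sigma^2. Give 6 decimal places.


For the 2-parameter normal family, the Fisher metric has:
  g11 = 1/sigma^2, g22 = 2/sigma^2.
sigma = 14, sigma^2 = 196.
g22 = 0.010204

0.010204


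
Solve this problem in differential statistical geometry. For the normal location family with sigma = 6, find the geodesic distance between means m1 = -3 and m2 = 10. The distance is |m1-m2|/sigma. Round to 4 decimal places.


On the fixed-variance normal subfamily, geodesic distance = |m1-m2|/sigma.
|-3 - 10| = 13.
sigma = 6.
d = 13/6 = 2.1667

2.1667


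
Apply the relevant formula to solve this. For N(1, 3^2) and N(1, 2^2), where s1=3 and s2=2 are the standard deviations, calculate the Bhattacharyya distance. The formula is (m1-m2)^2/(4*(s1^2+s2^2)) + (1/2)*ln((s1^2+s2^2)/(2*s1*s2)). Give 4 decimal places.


Bhattacharyya distance between two Gaussians:
DB = (m1-m2)^2/(4*(s1^2+s2^2)) + (1/2)*ln((s1^2+s2^2)/(2*s1*s2)).
(m1-m2)^2 = (0)^2 = 0.
s1^2+s2^2 = 9 + 4 = 13.
term1 = 0/52 = 0.0.
term2 = 0.5*ln(13/12.0) = 0.040021.
DB = 0.0 + 0.040021 = 0.0400

0.0400


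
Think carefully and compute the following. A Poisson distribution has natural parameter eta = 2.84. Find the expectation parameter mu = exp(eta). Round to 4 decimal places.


Expectation parameter for Poisson exponential family:
mu = exp(eta).
eta = 2.84.
mu = exp(2.84) = 17.1158

17.1158


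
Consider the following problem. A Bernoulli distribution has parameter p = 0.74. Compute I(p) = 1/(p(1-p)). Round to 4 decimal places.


For Bernoulli(p), Fisher information is I(p) = 1/(p*(1-p)).
p = 0.74, 1-p = 0.26.
p*(1-p) = 0.1924.
I(p) = 1/0.1924 = 5.1975

5.1975


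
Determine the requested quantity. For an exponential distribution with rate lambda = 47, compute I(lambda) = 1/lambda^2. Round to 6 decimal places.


Fisher information for exponential: I(lambda) = 1/lambda^2.
lambda = 47, lambda^2 = 2209.
I = 1/2209 = 0.000453

0.000453


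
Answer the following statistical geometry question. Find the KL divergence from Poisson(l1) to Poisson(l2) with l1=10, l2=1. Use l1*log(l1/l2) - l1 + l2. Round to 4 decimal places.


KL divergence for Poisson:
KL = l1*log(l1/l2) - l1 + l2.
l1 = 10, l2 = 1.
log(10/1) = 2.302585.
l1*log(l1/l2) = 10 * 2.302585 = 23.025851.
KL = 23.025851 - 10 + 1 = 14.0259

14.0259


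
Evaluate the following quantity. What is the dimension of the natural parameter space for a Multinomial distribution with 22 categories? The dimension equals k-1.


Exponential family dimension calculation:
For Multinomial with k=22 categories, dim = k-1 = 21.

21


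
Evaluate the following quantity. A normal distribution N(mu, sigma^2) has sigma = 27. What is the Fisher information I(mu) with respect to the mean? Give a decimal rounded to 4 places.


The Fisher information for the mean of a normal distribution is I(mu) = 1/sigma^2.
sigma = 27, so sigma^2 = 729.
I(mu) = 1/729 = 0.0014

0.0014


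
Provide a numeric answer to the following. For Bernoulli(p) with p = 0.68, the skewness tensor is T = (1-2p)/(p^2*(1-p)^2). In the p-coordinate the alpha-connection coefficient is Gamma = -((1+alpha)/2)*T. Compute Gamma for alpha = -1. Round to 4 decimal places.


Skewness (Amari-Chentsov) tensor: T = (1-2p)/(p^2*(1-p)^2).
p = 0.68, 1-2p = -0.36, p^2 = 0.4624, (1-p)^2 = 0.1024.
T = -0.36/(0.4624 * 0.1024) = -7.602995.
In the p-coordinate, Gamma^(alpha) = Gamma^(0) - (alpha/2)*T with Gamma^(0) = (1/2)*g'(p) = -T/2,
so Gamma^(alpha) = -((1+alpha)/2)*T.
alpha = -1, -(1+alpha)/2 = 0.0.
Gamma = 0.0 * -7.602995 = 0.0000

0.0000


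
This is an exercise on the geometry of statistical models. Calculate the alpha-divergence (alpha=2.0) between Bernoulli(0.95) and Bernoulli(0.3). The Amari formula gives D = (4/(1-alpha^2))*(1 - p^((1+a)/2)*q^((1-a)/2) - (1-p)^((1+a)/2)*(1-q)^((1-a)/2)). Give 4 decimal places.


Amari alpha-divergence:
D = (4/(1-alpha^2))*(1 - p^((1+a)/2)*q^((1-a)/2) - (1-p)^((1+a)/2)*(1-q)^((1-a)/2)).
alpha = 2.0, p = 0.95, q = 0.3.
e1 = (1+alpha)/2 = 1.5, e2 = (1-alpha)/2 = -0.5.
t1 = p^e1 * q^e2 = 0.95^1.5 * 0.3^-0.5 = 1.690537.
t2 = (1-p)^e1 * (1-q)^e2 = 0.05^1.5 * 0.7^-0.5 = 0.013363.
4/(1-alpha^2) = -1.333333.
D = -1.333333*(1 - 1.690537 - 0.013363) = 0.9385

0.9385


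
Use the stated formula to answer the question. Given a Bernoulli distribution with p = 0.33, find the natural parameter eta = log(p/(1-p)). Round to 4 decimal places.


Natural parameter for Bernoulli: eta = log(p/(1-p)).
p = 0.33, 1-p = 0.67.
p/(1-p) = 0.492537.
eta = log(0.492537) = -0.7082

-0.7082


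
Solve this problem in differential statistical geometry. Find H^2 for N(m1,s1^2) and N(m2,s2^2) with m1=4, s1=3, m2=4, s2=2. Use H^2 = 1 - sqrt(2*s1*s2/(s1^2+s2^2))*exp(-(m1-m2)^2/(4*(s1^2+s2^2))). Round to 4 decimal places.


Squared Hellinger distance for Gaussians:
H^2 = 1 - sqrt(2*s1*s2/(s1^2+s2^2)) * exp(-(m1-m2)^2/(4*(s1^2+s2^2))).
s1^2 = 9, s2^2 = 4, s1^2+s2^2 = 13.
sqrt(2*3*2/(13)) = 0.960769.
(m1-m2)^2 = (0)^2 = 0.
exp(-0/(4*13)) = exp(0.0) = 1.0.
H^2 = 1 - 0.960769*1.0 = 0.0392

0.0392


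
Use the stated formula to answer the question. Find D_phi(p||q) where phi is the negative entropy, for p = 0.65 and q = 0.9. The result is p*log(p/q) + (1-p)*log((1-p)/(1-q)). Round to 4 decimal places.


Bregman divergence with negative entropy generator:
D = p*log(p/q) + (1-p)*log((1-p)/(1-q)).
p = 0.65, q = 0.9.
p*log(p/q) = 0.65*log(0.65/0.9) = -0.211525.
(1-p)*log((1-p)/(1-q)) = 0.35*log(0.35/0.1) = 0.438467.
D = -0.211525 + 0.438467 = 0.2269

0.2269


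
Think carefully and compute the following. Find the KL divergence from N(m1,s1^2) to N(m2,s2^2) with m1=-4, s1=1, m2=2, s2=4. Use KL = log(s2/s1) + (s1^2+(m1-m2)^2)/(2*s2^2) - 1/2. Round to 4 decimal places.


KL divergence between normal distributions:
KL = log(s2/s1) + (s1^2 + (m1-m2)^2)/(2*s2^2) - 1/2.
log(4/1) = 1.386294.
(1^2 + (-4-2)^2)/(2*4^2) = (1 + 36)/32 = 1.15625.
KL = 1.386294 + 1.15625 - 0.5 = 2.0425

2.0425


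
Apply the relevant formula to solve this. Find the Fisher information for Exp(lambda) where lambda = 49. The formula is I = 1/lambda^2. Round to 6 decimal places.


Fisher information for exponential: I(lambda) = 1/lambda^2.
lambda = 49, lambda^2 = 2401.
I = 1/2401 = 0.000416

0.000416


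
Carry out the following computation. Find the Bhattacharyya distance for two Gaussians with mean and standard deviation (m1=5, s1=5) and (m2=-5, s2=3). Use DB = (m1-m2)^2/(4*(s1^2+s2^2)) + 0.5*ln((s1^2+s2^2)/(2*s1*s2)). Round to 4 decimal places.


Bhattacharyya distance between two Gaussians:
DB = (m1-m2)^2/(4*(s1^2+s2^2)) + (1/2)*ln((s1^2+s2^2)/(2*s1*s2)).
(m1-m2)^2 = (10)^2 = 100.
s1^2+s2^2 = 25 + 9 = 34.
term1 = 100/136 = 0.735294.
term2 = 0.5*ln(34/30.0) = 0.062582.
DB = 0.735294 + 0.062582 = 0.7979

0.7979


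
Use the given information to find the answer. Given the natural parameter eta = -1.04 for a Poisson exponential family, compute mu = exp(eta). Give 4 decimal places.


Expectation parameter for Poisson exponential family:
mu = exp(eta).
eta = -1.04.
mu = exp(-1.04) = 0.3535

0.3535


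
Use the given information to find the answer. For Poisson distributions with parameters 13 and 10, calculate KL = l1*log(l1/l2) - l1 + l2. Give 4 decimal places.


KL divergence for Poisson:
KL = l1*log(l1/l2) - l1 + l2.
l1 = 13, l2 = 10.
log(13/10) = 0.262364.
l1*log(l1/l2) = 13 * 0.262364 = 3.410735.
KL = 3.410735 - 13 + 10 = 0.4107

0.4107


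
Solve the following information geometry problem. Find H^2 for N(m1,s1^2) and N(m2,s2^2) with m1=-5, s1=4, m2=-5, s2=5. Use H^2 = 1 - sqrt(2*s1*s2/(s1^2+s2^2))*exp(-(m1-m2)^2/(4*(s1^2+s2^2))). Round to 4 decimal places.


Squared Hellinger distance for Gaussians:
H^2 = 1 - sqrt(2*s1*s2/(s1^2+s2^2)) * exp(-(m1-m2)^2/(4*(s1^2+s2^2))).
s1^2 = 16, s2^2 = 25, s1^2+s2^2 = 41.
sqrt(2*4*5/(41)) = 0.98773.
(m1-m2)^2 = (0)^2 = 0.
exp(-0/(4*41)) = exp(0.0) = 1.0.
H^2 = 1 - 0.98773*1.0 = 0.0123

0.0123


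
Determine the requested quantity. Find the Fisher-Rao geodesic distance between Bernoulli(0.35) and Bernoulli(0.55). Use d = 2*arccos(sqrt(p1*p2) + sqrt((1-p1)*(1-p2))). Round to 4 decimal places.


Geodesic distance on Bernoulli manifold:
d(p1,p2) = 2*arccos(sqrt(p1*p2) + sqrt((1-p1)*(1-p2))).
sqrt(p1*p2) = sqrt(0.35*0.55) = 0.438748.
sqrt((1-p1)*(1-p2)) = sqrt(0.65*0.45) = 0.540833.
arg = 0.438748 + 0.540833 = 0.979581.
d = 2*arccos(0.979581) = 0.4049

0.4049


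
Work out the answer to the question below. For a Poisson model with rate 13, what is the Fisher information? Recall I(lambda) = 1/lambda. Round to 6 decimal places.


Fisher information for Poisson: I(lambda) = 1/lambda.
lambda = 13.
I(lambda) = 1/13 = 0.076923

0.076923


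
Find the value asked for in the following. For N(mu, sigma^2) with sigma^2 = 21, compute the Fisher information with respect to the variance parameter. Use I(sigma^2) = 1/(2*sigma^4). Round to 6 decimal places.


Fisher information for variance: I(sigma^2) = 1/(2*sigma^4).
sigma^2 = 21, so sigma^4 = 441.
I = 1/(2*441) = 1/882 = 0.001134

0.001134


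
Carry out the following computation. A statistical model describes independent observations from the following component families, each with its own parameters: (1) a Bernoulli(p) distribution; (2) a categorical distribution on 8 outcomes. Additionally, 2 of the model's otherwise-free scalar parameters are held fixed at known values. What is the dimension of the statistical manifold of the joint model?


The dimension of a statistical manifold equals the number of free
(independent) real parameters of the model. For a product of independent
blocks the parameter counts add.
- Bernoulli (p): 1.
- categorical on 8 outcomes (probabilities sum to 1): 8-1 = 7.
Total = 1 + 7 = 8.
2 parameter(s) fixed at known values: 8 - 2 = 6.
Dimension = 6

6


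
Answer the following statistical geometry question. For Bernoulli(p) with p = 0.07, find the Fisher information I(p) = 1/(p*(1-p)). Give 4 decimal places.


For Bernoulli(p), Fisher information is I(p) = 1/(p*(1-p)).
p = 0.07, 1-p = 0.93.
p*(1-p) = 0.0651.
I(p) = 1/0.0651 = 15.3610

15.3610


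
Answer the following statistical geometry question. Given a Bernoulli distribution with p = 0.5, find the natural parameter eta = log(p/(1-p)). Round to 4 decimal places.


Natural parameter for Bernoulli: eta = log(p/(1-p)).
p = 0.5, 1-p = 0.5.
p/(1-p) = 1.0.
eta = log(1.0) = 0.0000

0.0000


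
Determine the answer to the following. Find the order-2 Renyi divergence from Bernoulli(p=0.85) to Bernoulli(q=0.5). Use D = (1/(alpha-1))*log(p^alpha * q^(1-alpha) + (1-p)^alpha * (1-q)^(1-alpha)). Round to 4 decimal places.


Renyi divergence of order alpha between Bernoulli distributions:
D = (1/(alpha-1))*log(p^alpha * q^(1-alpha) + (1-p)^alpha * (1-q)^(1-alpha)).
alpha = 2, p = 0.85, q = 0.5.
p^alpha * q^(1-alpha) = 0.85^2 * 0.5^-1 = 1.445.
(1-p)^alpha * (1-q)^(1-alpha) = 0.15^2 * 0.5^-1 = 0.045.
sum = 1.445 + 0.045 = 1.49.
D = (1/1)*log(1.49) = 0.3988

0.3988


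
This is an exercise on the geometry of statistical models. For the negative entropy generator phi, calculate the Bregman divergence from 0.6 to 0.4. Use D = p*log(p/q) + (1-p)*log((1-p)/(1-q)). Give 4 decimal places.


Bregman divergence with negative entropy generator:
D = p*log(p/q) + (1-p)*log((1-p)/(1-q)).
p = 0.6, q = 0.4.
p*log(p/q) = 0.6*log(0.6/0.4) = 0.243279.
(1-p)*log((1-p)/(1-q)) = 0.4*log(0.4/0.6) = -0.162186.
D = 0.243279 + -0.162186 = 0.0811

0.0811


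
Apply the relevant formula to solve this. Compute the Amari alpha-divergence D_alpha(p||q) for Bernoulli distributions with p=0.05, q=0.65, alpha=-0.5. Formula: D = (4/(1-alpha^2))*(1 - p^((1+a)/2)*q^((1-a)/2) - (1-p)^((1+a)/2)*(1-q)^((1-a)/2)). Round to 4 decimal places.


Amari alpha-divergence:
D = (4/(1-alpha^2))*(1 - p^((1+a)/2)*q^((1-a)/2) - (1-p)^((1+a)/2)*(1-q)^((1-a)/2)).
alpha = -0.5, p = 0.05, q = 0.65.
e1 = (1+alpha)/2 = 0.25, e2 = (1-alpha)/2 = 0.75.
t1 = p^e1 * q^e2 = 0.05^0.25 * 0.65^0.75 = 0.342316.
t2 = (1-p)^e1 * (1-q)^e2 = 0.95^0.25 * 0.35^0.75 = 0.449244.
4/(1-alpha^2) = 5.333333.
D = 5.333333*(1 - 0.342316 - 0.449244) = 1.1117

1.1117


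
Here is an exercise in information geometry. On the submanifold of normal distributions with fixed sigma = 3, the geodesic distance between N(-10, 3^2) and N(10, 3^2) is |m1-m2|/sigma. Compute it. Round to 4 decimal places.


On the fixed-variance normal subfamily, geodesic distance = |m1-m2|/sigma.
|-10 - 10| = 20.
sigma = 3.
d = 20/3 = 6.6667

6.6667


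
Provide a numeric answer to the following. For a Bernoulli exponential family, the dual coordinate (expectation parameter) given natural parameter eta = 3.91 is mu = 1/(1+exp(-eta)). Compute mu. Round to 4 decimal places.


Dual coordinate (expectation parameter) for Bernoulli:
mu = 1/(1+exp(-eta)).
eta = 3.91.
exp(-eta) = exp(-3.91) = 0.020041.
mu = 1/(1+0.020041) = 0.9804

0.9804


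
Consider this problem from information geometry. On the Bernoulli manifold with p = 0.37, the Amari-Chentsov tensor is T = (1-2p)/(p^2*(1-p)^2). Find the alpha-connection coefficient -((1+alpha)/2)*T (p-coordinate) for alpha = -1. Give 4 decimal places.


Skewness (Amari-Chentsov) tensor: T = (1-2p)/(p^2*(1-p)^2).
p = 0.37, 1-2p = 0.26, p^2 = 0.1369, (1-p)^2 = 0.3969.
T = 0.26/(0.1369 * 0.3969) = 4.785076.
In the p-coordinate, Gamma^(alpha) = Gamma^(0) - (alpha/2)*T with Gamma^(0) = (1/2)*g'(p) = -T/2,
so Gamma^(alpha) = -((1+alpha)/2)*T.
alpha = -1, -(1+alpha)/2 = 0.0.
Gamma = 0.0 * 4.785076 = 0.0000

0.0000


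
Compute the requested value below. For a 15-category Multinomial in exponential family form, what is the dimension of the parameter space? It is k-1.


Exponential family dimension calculation:
For Multinomial with k=15 categories, dim = k-1 = 14.

14


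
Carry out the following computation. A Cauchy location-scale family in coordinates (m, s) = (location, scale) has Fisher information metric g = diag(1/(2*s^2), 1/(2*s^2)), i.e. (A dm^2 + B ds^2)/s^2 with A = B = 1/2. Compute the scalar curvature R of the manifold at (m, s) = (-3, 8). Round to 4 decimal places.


The metric has the form g = (A dm^2 + B ds^2)/s^2 with A = 1/2, B = 1/2.
Substitute u = sqrt(A/B)*m: g = B*(du^2 + ds^2)/s^2, i.e. B times the
Poincare upper half-plane metric, which has constant Gaussian curvature -1.
Scaling a 2D metric by a constant c divides the Gaussian curvature by c,
so K = -1/B = -1/(1/2) = -2.0000 everywhere (the point (m, s) = (-3, 8) is irrelevant:
the curvature is constant).
Scalar curvature in dimension 2: R = 2K = -2/(1/2) = -4.0000.

-4.0000


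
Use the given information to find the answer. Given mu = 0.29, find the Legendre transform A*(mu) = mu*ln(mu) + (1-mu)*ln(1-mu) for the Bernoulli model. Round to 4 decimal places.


Legendre transform for Bernoulli:
A*(mu) = mu*log(mu) + (1-mu)*log(1-mu).
mu = 0.29, 1-mu = 0.71.
mu*log(mu) = 0.29*log(0.29) = -0.358984.
(1-mu)*log(1-mu) = 0.71*log(0.71) = -0.243168.
A* = -0.358984 + -0.243168 = -0.6022

-0.6022


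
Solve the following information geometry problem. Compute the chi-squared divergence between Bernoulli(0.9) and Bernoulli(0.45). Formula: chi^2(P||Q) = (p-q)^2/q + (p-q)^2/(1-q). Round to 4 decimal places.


Chi-squared divergence between Bernoulli distributions:
chi^2 = (p-q)^2/q + (p-q)^2/(1-q).
p = 0.9, q = 0.45, p-q = 0.45.
(p-q)^2 = 0.2025.
term1 = 0.2025/0.45 = 0.45.
term2 = 0.2025/0.55 = 0.368182.
chi^2 = 0.45 + 0.368182 = 0.8182

0.8182


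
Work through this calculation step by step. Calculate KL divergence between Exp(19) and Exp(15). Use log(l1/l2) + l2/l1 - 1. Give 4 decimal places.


KL divergence for exponential family:
KL = log(l1/l2) + l2/l1 - 1.
log(19/15) = 0.236389.
15/19 = 0.789474.
KL = 0.236389 + 0.789474 - 1 = 0.0259

0.0259


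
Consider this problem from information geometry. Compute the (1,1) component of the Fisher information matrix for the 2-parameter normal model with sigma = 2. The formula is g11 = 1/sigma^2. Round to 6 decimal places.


For the 2-parameter normal family, the Fisher metric has:
  g11 = 1/sigma^2, g22 = 2/sigma^2.
sigma = 2, sigma^2 = 4.
g11 = 0.250000

0.250000


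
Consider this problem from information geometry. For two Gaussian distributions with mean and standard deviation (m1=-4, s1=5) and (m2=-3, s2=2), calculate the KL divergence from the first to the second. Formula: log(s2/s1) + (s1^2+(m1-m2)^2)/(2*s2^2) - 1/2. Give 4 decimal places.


KL divergence between normal distributions:
KL = log(s2/s1) + (s1^2 + (m1-m2)^2)/(2*s2^2) - 1/2.
log(2/5) = -0.916291.
(5^2 + (-4--3)^2)/(2*2^2) = (25 + 1)/8 = 3.25.
KL = -0.916291 + 3.25 - 0.5 = 1.8337

1.8337


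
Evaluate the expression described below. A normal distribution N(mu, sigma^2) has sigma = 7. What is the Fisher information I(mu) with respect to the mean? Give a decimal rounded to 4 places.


The Fisher information for the mean of a normal distribution is I(mu) = 1/sigma^2.
sigma = 7, so sigma^2 = 49.
I(mu) = 1/49 = 0.0204

0.0204


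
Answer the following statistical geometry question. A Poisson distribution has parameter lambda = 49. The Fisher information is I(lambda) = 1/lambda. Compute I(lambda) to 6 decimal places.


Fisher information for Poisson: I(lambda) = 1/lambda.
lambda = 49.
I(lambda) = 1/49 = 0.020408

0.020408


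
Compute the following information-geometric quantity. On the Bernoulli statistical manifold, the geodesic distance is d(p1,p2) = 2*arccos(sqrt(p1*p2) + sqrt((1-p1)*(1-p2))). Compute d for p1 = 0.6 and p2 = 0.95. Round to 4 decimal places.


Geodesic distance on Bernoulli manifold:
d(p1,p2) = 2*arccos(sqrt(p1*p2) + sqrt((1-p1)*(1-p2))).
sqrt(p1*p2) = sqrt(0.6*0.95) = 0.754983.
sqrt((1-p1)*(1-p2)) = sqrt(0.4*0.05) = 0.141421.
arg = 0.754983 + 0.141421 = 0.896405.
d = 2*arccos(0.896405) = 0.9184

0.9184


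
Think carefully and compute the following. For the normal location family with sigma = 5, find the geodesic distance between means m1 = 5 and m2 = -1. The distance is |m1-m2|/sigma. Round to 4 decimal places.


On the fixed-variance normal subfamily, geodesic distance = |m1-m2|/sigma.
|5 - -1| = 6.
sigma = 5.
d = 6/5 = 1.2000

1.2000


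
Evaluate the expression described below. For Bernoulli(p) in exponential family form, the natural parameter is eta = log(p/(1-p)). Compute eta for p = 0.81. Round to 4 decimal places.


Natural parameter for Bernoulli: eta = log(p/(1-p)).
p = 0.81, 1-p = 0.19.
p/(1-p) = 4.263158.
eta = log(4.263158) = 1.4500

1.4500


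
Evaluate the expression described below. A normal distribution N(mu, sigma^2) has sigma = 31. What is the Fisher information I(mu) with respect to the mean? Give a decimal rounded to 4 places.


The Fisher information for the mean of a normal distribution is I(mu) = 1/sigma^2.
sigma = 31, so sigma^2 = 961.
I(mu) = 1/961 = 0.0010

0.0010


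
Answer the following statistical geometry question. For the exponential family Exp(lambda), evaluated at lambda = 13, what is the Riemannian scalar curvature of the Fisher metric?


This family has a single free parameter, so its statistical manifold
is 1-dimensional. The Riemann curvature tensor of any 1-dimensional
Riemannian manifold vanishes identically, so R = 0.

0


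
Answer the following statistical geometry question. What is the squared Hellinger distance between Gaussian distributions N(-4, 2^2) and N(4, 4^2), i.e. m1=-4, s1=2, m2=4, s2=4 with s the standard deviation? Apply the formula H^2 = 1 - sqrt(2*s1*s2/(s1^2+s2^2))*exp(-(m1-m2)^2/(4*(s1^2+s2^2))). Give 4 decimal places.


Squared Hellinger distance for Gaussians:
H^2 = 1 - sqrt(2*s1*s2/(s1^2+s2^2)) * exp(-(m1-m2)^2/(4*(s1^2+s2^2))).
s1^2 = 4, s2^2 = 16, s1^2+s2^2 = 20.
sqrt(2*2*4/(20)) = 0.894427.
(m1-m2)^2 = (-8)^2 = 64.
exp(-64/(4*20)) = exp(-0.8) = 0.449329.
H^2 = 1 - 0.894427*0.449329 = 0.5981

0.5981


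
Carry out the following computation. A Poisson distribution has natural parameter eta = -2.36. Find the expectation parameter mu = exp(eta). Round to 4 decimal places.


Expectation parameter for Poisson exponential family:
mu = exp(eta).
eta = -2.36.
mu = exp(-2.36) = 0.0944

0.0944


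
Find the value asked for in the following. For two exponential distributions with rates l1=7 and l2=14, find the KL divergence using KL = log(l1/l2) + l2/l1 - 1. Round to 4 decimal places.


KL divergence for exponential family:
KL = log(l1/l2) + l2/l1 - 1.
log(7/14) = -0.693147.
14/7 = 2.0.
KL = -0.693147 + 2.0 - 1 = 0.3069

0.3069
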